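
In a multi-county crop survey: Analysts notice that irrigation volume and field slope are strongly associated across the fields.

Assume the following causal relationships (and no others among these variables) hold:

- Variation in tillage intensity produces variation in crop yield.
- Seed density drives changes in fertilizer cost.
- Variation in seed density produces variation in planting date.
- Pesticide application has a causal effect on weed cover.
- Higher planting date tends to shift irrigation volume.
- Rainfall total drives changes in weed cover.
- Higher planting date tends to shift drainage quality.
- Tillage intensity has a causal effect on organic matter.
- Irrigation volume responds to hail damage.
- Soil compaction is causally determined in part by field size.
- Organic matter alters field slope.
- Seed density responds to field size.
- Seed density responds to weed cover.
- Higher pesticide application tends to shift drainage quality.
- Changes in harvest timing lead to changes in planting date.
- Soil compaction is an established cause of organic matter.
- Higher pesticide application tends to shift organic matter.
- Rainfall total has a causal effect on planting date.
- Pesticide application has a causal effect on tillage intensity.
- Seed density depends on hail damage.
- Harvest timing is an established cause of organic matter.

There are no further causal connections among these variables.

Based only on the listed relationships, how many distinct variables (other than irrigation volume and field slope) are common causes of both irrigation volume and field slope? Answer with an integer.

The common causes are: field size (to irrigation volume via field size → seed density → planting date → irrigation volume; to field slope via field size → soil compaction → organic matter → field slope); harvest timing (to irrigation volume via harvest timing → planting date → irrigation volume; to field slope via harvest timing → organic matter → field slope); pesticide application (to irrigation volume via pesticide application → weed cover → seed density → planting date → irrigation volume; to field slope via pesticide application → organic matter → field slope).
Every other variable lacks a causal path to at least one of irrigation volume and field slope.

3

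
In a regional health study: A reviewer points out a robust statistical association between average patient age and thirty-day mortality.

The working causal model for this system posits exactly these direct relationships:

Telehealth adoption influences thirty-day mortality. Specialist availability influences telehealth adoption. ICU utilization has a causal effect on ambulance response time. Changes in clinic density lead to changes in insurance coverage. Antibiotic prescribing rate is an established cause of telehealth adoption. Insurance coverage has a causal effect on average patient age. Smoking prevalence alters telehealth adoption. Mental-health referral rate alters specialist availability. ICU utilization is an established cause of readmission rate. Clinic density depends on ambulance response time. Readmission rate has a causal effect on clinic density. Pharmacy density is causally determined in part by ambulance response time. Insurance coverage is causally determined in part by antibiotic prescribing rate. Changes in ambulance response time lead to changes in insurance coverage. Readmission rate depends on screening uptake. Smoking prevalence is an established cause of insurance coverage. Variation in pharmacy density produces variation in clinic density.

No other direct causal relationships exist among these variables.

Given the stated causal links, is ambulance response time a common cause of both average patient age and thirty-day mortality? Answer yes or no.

Ambulance response time has no stated causal path to thirty-day mortality. A confounder must cause both variables, so ambulance response time does not qualify.

no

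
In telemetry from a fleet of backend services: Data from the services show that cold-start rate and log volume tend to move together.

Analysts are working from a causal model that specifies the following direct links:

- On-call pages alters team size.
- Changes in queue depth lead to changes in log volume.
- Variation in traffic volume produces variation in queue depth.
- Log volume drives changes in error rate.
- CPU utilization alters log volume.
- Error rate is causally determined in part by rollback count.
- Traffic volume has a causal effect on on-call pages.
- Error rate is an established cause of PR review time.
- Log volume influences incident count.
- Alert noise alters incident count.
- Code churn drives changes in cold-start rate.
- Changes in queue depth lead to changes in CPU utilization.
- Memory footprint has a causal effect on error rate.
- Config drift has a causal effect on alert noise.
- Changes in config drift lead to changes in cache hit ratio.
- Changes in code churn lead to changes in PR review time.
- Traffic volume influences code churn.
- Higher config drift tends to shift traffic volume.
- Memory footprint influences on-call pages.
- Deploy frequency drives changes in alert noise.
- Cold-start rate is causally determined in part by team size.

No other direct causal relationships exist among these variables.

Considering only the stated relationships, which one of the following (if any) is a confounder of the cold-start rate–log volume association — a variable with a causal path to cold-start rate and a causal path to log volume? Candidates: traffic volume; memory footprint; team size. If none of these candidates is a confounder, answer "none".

traffic volume

Traffic volume causes cold-start rate (traffic volume → code churn → cold-start rate) and also causes log volume (traffic volume → queue depth → log volume); it is a common cause of both.
Each of the other candidates lacks a causal path to at least one of cold-start rate and log volume, so they do not confound the relationship.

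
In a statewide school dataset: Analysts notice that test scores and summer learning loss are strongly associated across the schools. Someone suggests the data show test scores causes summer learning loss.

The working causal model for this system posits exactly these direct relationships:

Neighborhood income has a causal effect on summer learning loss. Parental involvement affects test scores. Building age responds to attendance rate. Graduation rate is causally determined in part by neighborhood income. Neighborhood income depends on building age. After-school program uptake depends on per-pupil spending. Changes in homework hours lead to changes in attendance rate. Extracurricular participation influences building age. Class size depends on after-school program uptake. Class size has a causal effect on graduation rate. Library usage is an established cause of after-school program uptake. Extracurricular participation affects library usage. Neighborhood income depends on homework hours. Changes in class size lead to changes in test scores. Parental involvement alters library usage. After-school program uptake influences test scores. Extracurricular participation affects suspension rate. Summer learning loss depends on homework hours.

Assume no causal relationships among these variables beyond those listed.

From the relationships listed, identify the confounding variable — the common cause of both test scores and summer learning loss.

extracurricular participation

Extracurricular participation has a causal path to test scores (extracurricular participation → library usage → after-school program uptake → test scores) and a separate causal path to summer learning loss (extracurricular participation → building age → neighborhood income → summer learning loss), so it is a common cause of both.
No stated relationship gives test scores a causal route to summer learning loss, so the correlation is explained by the shared upstream cause rather than a direct effect.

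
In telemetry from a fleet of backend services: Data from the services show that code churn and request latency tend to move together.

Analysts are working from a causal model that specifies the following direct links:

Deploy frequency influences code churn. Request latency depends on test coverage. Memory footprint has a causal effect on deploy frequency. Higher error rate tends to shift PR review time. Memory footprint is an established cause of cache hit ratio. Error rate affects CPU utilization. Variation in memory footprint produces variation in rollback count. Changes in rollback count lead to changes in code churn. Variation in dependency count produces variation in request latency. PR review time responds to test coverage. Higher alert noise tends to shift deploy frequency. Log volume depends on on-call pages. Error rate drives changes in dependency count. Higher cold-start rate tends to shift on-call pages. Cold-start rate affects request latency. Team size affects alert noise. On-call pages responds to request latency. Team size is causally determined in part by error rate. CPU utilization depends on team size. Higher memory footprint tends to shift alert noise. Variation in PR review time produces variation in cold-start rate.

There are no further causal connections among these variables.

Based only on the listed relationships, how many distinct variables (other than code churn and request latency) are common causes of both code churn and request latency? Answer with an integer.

The common causes are: error rate (to code churn via error rate → team size → alert noise → deploy frequency → code churn; to request latency via error rate → dependency count → request latency).
Every other variable lacks a causal path to at least one of code churn and request latency.

1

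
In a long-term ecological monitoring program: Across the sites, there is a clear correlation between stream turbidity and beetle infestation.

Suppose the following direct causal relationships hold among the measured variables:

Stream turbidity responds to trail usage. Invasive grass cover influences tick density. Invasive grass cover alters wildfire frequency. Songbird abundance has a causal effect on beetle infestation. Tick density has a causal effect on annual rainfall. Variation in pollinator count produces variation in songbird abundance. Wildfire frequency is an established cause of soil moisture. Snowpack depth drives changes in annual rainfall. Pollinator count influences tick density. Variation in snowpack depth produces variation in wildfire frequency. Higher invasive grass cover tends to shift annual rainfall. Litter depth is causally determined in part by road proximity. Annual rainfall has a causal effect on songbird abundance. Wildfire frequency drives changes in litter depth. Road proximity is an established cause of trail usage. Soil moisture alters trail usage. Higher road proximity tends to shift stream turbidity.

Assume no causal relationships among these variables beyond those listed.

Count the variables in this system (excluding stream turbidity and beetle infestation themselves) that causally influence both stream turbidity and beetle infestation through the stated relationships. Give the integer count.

2

The common causes are: invasive grass cover (to stream turbidity via invasive grass cover → wildfire frequency → soil moisture → trail usage → stream turbidity; to beetle infestation via invasive grass cover → annual rainfall → songbird abundance → beetle infestation); snowpack depth (to stream turbidity via snowpack depth → wildfire frequency → soil moisture → trail usage → stream turbidity; to beetle infestation via snowpack depth → annual rainfall → songbird abundance → beetle infestation).
Every other variable lacks a causal path to at least one of stream turbidity and beetle infestation.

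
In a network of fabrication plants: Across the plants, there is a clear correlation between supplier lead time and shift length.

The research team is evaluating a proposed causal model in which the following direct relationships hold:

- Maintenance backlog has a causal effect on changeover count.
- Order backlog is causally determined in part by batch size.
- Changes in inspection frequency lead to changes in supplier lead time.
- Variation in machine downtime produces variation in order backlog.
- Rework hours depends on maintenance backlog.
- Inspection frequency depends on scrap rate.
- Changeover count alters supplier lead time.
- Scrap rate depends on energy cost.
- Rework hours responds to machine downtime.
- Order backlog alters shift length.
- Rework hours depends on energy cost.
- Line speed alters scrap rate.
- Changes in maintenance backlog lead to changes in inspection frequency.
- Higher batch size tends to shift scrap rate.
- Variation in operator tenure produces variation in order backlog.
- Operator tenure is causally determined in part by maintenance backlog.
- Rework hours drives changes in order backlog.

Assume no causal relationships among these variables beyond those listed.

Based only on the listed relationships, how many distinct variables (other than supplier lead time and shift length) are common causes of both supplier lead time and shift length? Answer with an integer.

3

The common causes are: batch size (to supplier lead time via batch size → scrap rate → inspection frequency → supplier lead time; to shift length via batch size → order backlog → shift length); energy cost (to supplier lead time via energy cost → scrap rate → inspection frequency → supplier lead time; to shift length via energy cost → rework hours → order backlog → shift length); maintenance backlog (to supplier lead time via maintenance backlog → changeover count → supplier lead time; to shift length via maintenance backlog → operator tenure → order backlog → shift length).
Every other variable lacks a causal path to at least one of supplier lead time and shift length.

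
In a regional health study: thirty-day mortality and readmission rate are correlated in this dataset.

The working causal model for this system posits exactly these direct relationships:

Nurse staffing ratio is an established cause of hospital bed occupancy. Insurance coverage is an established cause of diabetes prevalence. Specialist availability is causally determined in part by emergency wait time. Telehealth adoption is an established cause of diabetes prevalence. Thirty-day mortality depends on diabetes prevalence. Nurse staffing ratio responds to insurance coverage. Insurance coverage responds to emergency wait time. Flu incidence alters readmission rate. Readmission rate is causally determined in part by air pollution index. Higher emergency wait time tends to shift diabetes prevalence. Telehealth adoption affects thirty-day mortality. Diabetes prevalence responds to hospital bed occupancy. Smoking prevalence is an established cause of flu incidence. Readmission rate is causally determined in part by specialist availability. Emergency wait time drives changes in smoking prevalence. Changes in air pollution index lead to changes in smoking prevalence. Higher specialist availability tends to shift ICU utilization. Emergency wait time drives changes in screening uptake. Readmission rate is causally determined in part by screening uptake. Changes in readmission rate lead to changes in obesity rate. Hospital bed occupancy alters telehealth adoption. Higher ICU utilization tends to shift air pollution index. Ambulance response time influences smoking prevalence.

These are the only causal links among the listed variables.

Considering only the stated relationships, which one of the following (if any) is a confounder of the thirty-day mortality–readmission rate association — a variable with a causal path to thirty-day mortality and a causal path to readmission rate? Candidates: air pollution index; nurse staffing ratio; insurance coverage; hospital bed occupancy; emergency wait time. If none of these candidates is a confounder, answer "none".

emergency wait time

Emergency wait time causes thirty-day mortality (emergency wait time → diabetes prevalence → thirty-day mortality) and also causes readmission rate (emergency wait time → specialist availability → readmission rate); it is a common cause of both.
Each of the other candidates lacks a causal path to at least one of thirty-day mortality and readmission rate, so they do not confound the relationship.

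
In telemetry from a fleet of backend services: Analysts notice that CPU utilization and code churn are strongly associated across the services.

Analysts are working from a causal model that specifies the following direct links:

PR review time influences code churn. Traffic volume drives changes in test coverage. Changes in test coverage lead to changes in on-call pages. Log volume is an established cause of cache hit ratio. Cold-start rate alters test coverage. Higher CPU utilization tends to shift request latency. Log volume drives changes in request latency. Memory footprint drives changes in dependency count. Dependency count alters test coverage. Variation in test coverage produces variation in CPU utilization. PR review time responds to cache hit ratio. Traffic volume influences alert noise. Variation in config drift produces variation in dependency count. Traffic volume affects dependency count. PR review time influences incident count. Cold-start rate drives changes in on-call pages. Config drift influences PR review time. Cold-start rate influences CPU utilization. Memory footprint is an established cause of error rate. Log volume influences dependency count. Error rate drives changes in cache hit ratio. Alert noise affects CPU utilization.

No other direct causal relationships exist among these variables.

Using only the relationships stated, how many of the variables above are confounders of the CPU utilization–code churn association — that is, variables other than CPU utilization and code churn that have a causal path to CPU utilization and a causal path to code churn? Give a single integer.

3

The common causes are: config drift (to CPU utilization via config drift → dependency count → test coverage → CPU utilization; to code churn via config drift → PR review time → code churn); log volume (to CPU utilization via log volume → dependency count → test coverage → CPU utilization; to code churn via log volume → cache hit ratio → PR review time → code churn); memory footprint (to CPU utilization via memory footprint → dependency count → test coverage → CPU utilization; to code churn via memory footprint → error rate → cache hit ratio → PR review time → code churn).
Every other variable lacks a causal path to at least one of CPU utilization and code churn.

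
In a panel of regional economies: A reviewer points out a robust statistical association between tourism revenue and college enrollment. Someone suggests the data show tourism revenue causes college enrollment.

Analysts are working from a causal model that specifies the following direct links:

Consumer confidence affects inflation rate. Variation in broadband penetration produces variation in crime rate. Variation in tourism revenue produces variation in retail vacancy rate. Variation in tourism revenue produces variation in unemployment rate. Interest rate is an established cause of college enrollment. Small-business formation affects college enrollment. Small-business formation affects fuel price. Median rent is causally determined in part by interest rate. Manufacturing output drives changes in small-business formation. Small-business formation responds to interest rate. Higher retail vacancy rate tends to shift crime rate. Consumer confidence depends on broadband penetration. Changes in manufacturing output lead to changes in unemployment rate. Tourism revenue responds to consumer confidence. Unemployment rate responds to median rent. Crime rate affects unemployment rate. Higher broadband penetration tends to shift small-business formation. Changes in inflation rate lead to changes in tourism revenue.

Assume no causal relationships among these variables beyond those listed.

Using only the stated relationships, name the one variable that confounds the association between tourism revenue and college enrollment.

broadband penetration

Broadband penetration has a causal path to tourism revenue (broadband penetration → consumer confidence → tourism revenue) and a separate causal path to college enrollment (broadband penetration → small-business formation → college enrollment), so it is a common cause of both.
No stated relationship gives tourism revenue a causal route to college enrollment, so the correlation is explained by the shared upstream cause rather than a direct effect.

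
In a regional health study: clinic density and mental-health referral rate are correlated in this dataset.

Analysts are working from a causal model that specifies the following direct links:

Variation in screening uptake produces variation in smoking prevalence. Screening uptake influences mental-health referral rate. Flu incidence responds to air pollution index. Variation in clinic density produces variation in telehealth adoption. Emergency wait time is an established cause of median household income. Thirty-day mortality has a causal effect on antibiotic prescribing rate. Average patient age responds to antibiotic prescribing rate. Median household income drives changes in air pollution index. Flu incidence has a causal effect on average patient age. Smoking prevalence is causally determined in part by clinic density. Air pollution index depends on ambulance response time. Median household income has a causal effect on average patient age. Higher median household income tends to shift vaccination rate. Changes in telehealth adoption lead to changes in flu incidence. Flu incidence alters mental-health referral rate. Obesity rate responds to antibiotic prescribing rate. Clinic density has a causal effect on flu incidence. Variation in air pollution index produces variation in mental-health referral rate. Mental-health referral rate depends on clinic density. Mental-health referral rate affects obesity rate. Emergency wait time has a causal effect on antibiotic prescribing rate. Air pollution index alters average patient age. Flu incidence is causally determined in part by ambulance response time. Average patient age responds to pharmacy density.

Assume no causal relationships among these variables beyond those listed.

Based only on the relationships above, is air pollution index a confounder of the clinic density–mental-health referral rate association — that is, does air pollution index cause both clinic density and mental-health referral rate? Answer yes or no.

no

Air pollution index has no stated causal path to clinic density. A confounder must cause both variables, so air pollution index does not qualify.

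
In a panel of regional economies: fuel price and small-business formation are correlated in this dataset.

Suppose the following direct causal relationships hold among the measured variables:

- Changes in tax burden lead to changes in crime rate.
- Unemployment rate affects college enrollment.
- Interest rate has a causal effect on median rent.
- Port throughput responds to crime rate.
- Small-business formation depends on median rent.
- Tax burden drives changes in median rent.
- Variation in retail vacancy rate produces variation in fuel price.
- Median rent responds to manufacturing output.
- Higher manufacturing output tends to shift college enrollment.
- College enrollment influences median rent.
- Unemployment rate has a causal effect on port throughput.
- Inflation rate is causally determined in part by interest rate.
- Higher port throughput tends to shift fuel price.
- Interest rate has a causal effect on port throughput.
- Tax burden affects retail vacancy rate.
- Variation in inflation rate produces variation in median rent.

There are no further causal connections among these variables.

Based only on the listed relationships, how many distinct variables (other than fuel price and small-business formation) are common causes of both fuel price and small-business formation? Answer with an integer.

3

The common causes are: interest rate (to fuel price via interest rate → port throughput → fuel price; to small-business formation via interest rate → median rent → small-business formation); tax burden (to fuel price via tax burden → retail vacancy rate → fuel price; to small-business formation via tax burden → median rent → small-business formation); unemployment rate (to fuel price via unemployment rate → port throughput → fuel price; to small-business formation via unemployment rate → college enrollment → median rent → small-business formation).
Every other variable lacks a causal path to at least one of fuel price and small-business formation.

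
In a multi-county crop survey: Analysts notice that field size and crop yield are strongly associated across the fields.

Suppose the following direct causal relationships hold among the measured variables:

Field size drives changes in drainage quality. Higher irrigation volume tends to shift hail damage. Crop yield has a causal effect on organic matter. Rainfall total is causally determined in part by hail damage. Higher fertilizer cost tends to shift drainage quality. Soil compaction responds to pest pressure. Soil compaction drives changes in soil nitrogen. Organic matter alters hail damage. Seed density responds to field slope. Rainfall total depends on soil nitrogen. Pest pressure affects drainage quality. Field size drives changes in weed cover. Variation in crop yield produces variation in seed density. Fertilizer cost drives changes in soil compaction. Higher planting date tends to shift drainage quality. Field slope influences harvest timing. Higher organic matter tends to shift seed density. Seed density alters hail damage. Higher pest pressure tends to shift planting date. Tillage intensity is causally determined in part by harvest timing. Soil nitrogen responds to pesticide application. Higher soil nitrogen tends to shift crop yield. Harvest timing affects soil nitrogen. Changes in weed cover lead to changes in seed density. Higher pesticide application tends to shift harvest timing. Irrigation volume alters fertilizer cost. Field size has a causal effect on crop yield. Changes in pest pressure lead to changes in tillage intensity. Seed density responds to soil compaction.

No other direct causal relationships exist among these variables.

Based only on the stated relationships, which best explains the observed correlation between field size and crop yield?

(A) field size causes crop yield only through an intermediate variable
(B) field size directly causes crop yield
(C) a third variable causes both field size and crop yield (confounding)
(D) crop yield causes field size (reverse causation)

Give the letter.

B

There is a stated direct causal link field size → crop yield, and no variable causes both field size and crop yield, so the correlation reflects direct causation.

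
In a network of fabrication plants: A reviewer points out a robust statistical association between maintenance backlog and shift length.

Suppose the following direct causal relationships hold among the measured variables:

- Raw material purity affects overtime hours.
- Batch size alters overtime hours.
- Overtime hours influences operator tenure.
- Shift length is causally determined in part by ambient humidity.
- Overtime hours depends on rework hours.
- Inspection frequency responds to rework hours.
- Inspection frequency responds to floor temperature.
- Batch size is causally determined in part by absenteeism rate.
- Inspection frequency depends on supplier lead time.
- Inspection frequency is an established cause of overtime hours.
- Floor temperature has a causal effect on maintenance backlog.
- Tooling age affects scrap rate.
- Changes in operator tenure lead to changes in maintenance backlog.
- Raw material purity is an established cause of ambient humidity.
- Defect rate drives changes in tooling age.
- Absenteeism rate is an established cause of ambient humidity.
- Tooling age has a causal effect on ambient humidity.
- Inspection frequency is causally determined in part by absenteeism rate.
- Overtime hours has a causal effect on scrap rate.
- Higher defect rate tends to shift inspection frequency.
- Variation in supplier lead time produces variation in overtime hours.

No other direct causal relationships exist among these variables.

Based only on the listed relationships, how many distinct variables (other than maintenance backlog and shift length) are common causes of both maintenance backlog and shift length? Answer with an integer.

The common causes are: absenteeism rate (to maintenance backlog via absenteeism rate → inspection frequency → overtime hours → operator tenure → maintenance backlog; to shift length via absenteeism rate → ambient humidity → shift length); defect rate (to maintenance backlog via defect rate → inspection frequency → overtime hours → operator tenure → maintenance backlog; to shift length via defect rate → tooling age → ambient humidity → shift length); raw material purity (to maintenance backlog via raw material purity → overtime hours → operator tenure → maintenance backlog; to shift length via raw material purity → ambient humidity → shift length).
Every other variable lacks a causal path to at least one of maintenance backlog and shift length.

3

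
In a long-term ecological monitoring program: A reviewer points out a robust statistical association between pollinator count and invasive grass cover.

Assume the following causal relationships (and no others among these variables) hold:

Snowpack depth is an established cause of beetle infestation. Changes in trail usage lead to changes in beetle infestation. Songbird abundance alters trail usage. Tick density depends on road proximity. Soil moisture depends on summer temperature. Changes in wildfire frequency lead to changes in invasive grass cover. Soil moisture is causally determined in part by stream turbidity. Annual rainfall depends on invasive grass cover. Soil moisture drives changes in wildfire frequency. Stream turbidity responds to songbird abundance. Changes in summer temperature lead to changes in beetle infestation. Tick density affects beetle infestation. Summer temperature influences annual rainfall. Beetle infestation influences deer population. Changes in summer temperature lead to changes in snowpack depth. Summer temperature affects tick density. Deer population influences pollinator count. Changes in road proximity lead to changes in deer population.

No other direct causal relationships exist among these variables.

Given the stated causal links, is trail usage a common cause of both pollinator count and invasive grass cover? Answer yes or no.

Trail usage has no stated causal path to invasive grass cover. A confounder must cause both variables, so trail usage does not qualify.

no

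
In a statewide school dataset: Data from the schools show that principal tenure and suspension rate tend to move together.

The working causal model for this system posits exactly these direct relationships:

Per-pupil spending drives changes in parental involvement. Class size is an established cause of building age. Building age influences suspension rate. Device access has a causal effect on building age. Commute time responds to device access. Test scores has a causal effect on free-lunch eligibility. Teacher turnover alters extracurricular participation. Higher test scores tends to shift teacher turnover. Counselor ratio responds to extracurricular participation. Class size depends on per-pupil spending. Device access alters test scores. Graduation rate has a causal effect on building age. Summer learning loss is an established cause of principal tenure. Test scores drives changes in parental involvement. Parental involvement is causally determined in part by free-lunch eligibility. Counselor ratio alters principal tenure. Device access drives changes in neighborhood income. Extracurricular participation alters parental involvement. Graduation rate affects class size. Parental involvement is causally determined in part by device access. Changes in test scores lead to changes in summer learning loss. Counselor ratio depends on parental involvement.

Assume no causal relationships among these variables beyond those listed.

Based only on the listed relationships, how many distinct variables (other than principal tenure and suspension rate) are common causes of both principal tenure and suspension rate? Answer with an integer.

The common causes are: device access (to principal tenure via device access → test scores → summer learning loss → principal tenure; to suspension rate via device access → building age → suspension rate); per-pupil spending (to principal tenure via per-pupil spending → parental involvement → counselor ratio → principal tenure; to suspension rate via per-pupil spending → class size → building age → suspension rate).
Every other variable lacks a causal path to at least one of principal tenure and suspension rate.

2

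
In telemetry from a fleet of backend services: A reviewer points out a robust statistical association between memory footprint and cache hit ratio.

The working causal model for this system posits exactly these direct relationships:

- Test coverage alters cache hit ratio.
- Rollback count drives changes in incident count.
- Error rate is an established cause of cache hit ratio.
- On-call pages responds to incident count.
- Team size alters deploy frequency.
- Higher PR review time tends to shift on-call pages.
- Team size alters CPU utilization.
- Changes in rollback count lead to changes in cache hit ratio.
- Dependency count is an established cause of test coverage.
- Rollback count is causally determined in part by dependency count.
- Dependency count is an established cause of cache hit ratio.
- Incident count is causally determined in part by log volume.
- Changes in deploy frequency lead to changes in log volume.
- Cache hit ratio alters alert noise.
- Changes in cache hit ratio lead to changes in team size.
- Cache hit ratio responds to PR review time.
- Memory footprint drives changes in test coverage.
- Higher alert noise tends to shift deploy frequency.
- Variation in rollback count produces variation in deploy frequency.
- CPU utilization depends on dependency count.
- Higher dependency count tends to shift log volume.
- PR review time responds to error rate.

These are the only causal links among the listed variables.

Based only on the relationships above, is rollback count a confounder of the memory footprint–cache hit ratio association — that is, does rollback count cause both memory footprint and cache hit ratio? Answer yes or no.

Rollback count has no stated causal path to memory footprint. A confounder must cause both variables, so rollback count does not qualify.

no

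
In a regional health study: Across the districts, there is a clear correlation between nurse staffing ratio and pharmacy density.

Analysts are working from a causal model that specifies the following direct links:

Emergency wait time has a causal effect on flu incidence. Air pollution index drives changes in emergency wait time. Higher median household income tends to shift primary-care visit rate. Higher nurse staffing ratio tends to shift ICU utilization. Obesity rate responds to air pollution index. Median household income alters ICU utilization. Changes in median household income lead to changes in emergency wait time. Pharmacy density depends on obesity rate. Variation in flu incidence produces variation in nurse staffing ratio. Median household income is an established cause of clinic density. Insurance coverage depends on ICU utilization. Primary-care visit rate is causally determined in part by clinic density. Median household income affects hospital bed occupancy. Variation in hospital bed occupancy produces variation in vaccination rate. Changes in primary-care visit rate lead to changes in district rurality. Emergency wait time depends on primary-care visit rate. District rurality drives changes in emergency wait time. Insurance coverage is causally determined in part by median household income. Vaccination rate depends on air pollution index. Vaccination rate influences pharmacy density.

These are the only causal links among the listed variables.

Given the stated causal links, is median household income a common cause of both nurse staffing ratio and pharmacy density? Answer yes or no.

Median household income has a causal path to nurse staffing ratio (median household income → emergency wait time → flu incidence → nurse staffing ratio) and to pharmacy density (median household income → hospital bed occupancy → vaccination rate → pharmacy density), so it is a common cause of both — a confounder.

yes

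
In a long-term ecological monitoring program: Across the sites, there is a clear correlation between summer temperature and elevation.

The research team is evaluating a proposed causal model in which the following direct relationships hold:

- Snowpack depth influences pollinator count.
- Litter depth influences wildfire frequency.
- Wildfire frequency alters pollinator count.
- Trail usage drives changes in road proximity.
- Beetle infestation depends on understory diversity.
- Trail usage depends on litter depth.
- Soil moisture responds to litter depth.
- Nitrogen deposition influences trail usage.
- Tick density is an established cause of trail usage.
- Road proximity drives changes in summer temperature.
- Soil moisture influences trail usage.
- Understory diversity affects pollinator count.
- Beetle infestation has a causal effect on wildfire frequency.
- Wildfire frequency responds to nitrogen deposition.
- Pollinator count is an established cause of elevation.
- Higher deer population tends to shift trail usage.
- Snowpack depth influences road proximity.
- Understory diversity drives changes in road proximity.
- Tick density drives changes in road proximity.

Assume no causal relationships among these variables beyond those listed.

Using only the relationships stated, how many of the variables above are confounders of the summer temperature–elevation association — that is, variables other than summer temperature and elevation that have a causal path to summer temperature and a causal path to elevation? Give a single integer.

The common causes are: litter depth (to summer temperature via litter depth → trail usage → road proximity → summer temperature; to elevation via litter depth → wildfire frequency → pollinator count → elevation); nitrogen deposition (to summer temperature via nitrogen deposition → trail usage → road proximity → summer temperature; to elevation via nitrogen deposition → wildfire frequency → pollinator count → elevation); snowpack depth (to summer temperature via snowpack depth → road proximity → summer temperature; to elevation via snowpack depth → pollinator count → elevation); understory diversity (to summer temperature via understory diversity → road proximity → summer temperature; to elevation via understory diversity → pollinator count → elevation).
Every other variable lacks a causal path to at least one of summer temperature and elevation.

4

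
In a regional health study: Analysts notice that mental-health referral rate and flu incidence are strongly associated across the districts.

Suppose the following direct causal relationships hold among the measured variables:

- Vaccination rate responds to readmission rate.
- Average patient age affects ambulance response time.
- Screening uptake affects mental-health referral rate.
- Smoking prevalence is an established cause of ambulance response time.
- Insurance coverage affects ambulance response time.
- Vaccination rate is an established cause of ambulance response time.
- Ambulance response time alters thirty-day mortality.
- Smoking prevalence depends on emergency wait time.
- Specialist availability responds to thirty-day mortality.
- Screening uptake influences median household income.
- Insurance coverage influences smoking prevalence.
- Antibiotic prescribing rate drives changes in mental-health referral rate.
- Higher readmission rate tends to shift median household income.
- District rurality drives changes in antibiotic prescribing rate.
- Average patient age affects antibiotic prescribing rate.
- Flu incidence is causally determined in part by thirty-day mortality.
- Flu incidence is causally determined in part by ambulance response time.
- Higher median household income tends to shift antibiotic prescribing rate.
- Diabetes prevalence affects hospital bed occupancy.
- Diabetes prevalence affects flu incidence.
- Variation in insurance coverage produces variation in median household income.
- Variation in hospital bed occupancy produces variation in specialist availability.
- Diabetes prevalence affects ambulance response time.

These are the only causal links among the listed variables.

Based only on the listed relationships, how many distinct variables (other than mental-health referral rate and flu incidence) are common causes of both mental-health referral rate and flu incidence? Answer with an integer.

3

The common causes are: average patient age (to mental-health referral rate via average patient age → antibiotic prescribing rate → mental-health referral rate; to flu incidence via average patient age → ambulance response time → flu incidence); insurance coverage (to mental-health referral rate via insurance coverage → median household income → antibiotic prescribing rate → mental-health referral rate; to flu incidence via insurance coverage → ambulance response time → flu incidence); readmission rate (to mental-health referral rate via readmission rate → median household income → antibiotic prescribing rate → mental-health referral rate; to flu incidence via readmission rate → vaccination rate → ambulance response time → flu incidence).
Every other variable lacks a causal path to at least one of mental-health referral rate and flu incidence.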